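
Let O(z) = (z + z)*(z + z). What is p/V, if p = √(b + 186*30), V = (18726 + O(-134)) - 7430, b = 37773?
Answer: 3*√4817/83120 ≈ 0.0025050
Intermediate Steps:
O(z) = 4*z² (O(z) = (2*z)*(2*z) = 4*z²)
V = 83120 (V = (18726 + 4*(-134)²) - 7430 = (18726 + 4*17956) - 7430 = (18726 + 71824) - 7430 = 90550 - 7430 = 83120)
p = 3*√4817 (p = √(37773 + 186*30) = √(37773 + 5580) = √43353 = 3*√4817 ≈ 208.21)
p/V = (3*√4817)/83120 = (3*√4817)*(1/83120) = 3*√4817/83120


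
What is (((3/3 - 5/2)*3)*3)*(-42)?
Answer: 567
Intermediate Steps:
(((3/3 - 5/2)*3)*3)*(-42) = (((3*(⅓) - 5*½)*3)*3)*(-42) = (((1 - 5/2)*3)*3)*(-42) = (-3/2*3*3)*(-42) = -9/2*3*(-42) = -27/2*(-42) = 567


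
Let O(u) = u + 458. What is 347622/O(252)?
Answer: 173811/355 ≈ 489.61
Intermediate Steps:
O(u) = 458 + u
347622/O(252) = 347622/(458 + 252) = 347622/710 = 347622*(1/710) = 173811/355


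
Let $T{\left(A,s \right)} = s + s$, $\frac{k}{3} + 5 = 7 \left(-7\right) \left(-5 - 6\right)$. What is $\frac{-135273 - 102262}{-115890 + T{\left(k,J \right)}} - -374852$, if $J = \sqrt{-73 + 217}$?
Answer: $\frac{43432839367}{115866} \approx 3.7485 \cdot 10^{5}$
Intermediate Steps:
$J = 12$ ($J = \sqrt{144} = 12$)
$k = 1602$ ($k = -15 + 3 \cdot 7 \left(-7\right) \left(-5 - 6\right) = -15 + 3 \left(- 49 \left(-5 - 6\right)\right) = -15 + 3 \left(\left(-49\right) \left(-11\right)\right) = -15 + 3 \cdot 539 = -15 + 1617 = 1602$)
$T{\left(A,s \right)} = 2 s$
$\frac{-135273 - 102262}{-115890 + T{\left(k,J \right)}} - -374852 = \frac{-135273 - 102262}{-115890 + 2 \cdot 12} - -374852 = - \frac{237535}{-115890 + 24} + 374852 = - \frac{237535}{-115866} + 374852 = \left(-237535\right) \left(- \frac{1}{115866}\right) + 374852 = \frac{237535}{115866} + 374852 = \frac{43432839367}{115866}$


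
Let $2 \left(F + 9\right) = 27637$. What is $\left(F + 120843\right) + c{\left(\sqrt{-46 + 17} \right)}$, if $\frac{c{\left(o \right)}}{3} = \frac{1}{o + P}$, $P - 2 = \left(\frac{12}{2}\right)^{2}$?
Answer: $\frac{132228831}{982} - \frac{i \sqrt{29}}{491} \approx 1.3465 \cdot 10^{5} - 0.010968 i$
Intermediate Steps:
$P = 38$ ($P = 2 + \left(\frac{12}{2}\right)^{2} = 2 + \left(12 \cdot \frac{1}{2}\right)^{2} = 2 + 6^{2} = 2 + 36 = 38$)
$F = \frac{27619}{2}$ ($F = -9 + \frac{1}{2} \cdot 27637 = -9 + \frac{27637}{2} = \frac{27619}{2} \approx 13810.0$)
$c{\left(o \right)} = \frac{3}{38 + o}$ ($c{\left(o \right)} = \frac{3}{o + 38} = \frac{3}{38 + o}$)
$\left(F + 120843\right) + c{\left(\sqrt{-46 + 17} \right)} = \left(\frac{27619}{2} + 120843\right) + \frac{3}{38 + \sqrt{-46 + 17}} = \frac{269305}{2} + \frac{3}{38 + \sqrt{-29}} = \frac{269305}{2} + \frac{3}{38 + i \sqrt{29}}$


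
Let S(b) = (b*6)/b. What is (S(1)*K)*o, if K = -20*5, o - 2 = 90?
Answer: -55200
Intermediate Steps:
o = 92 (o = 2 + 90 = 92)
S(b) = 6 (S(b) = (6*b)/b = 6)
K = -100
(S(1)*K)*o = (6*(-100))*92 = -600*92 = -55200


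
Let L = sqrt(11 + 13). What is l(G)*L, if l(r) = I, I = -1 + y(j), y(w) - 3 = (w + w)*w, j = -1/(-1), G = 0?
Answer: 8*sqrt(6) ≈ 19.596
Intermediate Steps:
j = 1 (j = -1*(-1) = 1)
y(w) = 3 + 2*w**2 (y(w) = 3 + (w + w)*w = 3 + (2*w)*w = 3 + 2*w**2)
I = 4 (I = -1 + (3 + 2*1**2) = -1 + (3 + 2*1) = -1 + (3 + 2) = -1 + 5 = 4)
l(r) = 4
L = 2*sqrt(6) (L = sqrt(24) = 2*sqrt(6) ≈ 4.8990)
l(G)*L = 4*(2*sqrt(6)) = 8*sqrt(6)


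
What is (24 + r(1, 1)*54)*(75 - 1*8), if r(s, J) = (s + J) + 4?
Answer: 23316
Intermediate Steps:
r(s, J) = 4 + J + s (r(s, J) = (J + s) + 4 = 4 + J + s)
(24 + r(1, 1)*54)*(75 - 1*8) = (24 + (4 + 1 + 1)*54)*(75 - 1*8) = (24 + 6*54)*(75 - 8) = (24 + 324)*67 = 348*67 = 23316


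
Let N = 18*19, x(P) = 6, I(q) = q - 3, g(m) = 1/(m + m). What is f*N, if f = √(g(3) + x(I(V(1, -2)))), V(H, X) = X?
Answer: 57*√222 ≈ 849.28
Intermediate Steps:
g(m) = 1/(2*m)
I(q) = -3 + q
N = 342
f = √222/6 (f = √((½)/3 + 6) = √((½)*(⅓) + 6) = √(⅙ + 6) = √(37/6) = √222/6 ≈ 2.4833)
f*N = (√222/6)*342 = 57*√222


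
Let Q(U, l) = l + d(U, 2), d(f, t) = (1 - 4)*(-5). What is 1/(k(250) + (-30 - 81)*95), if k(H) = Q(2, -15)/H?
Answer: -1/10545 ≈ -9.4832e-5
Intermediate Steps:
d(f, t) = 15 (d(f, t) = -3*(-5) = 15)
Q(U, l) = 15 + l (Q(U, l) = l + 15 = 15 + l)
k(H) = 0 (k(H) = (15 - 15)/H = 0/H = 0)
1/(k(250) + (-30 - 81)*95) = 1/(0 + (-30 - 81)*95) = 1/(0 - 111*95) = 1/(0 - 10545) = 1/(-10545) = -1/10545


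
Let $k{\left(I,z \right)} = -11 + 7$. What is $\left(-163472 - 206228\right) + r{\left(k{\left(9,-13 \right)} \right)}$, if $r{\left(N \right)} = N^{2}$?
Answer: $-369684$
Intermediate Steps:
$k{\left(I,z \right)} = -4$
$\left(-163472 - 206228\right) + r{\left(k{\left(9,-13 \right)} \right)} = \left(-163472 - 206228\right) + \left(-4\right)^{2} = -369700 + 16 = -369684$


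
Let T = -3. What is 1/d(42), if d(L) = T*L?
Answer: -1/126 ≈ -0.0079365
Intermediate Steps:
d(L) = -3*L
1/d(42) = 1/(-3*42) = 1/(-126) = -1/126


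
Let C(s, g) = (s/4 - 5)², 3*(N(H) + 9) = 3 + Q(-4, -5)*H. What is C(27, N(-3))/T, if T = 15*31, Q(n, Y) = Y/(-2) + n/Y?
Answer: 49/7440 ≈ 0.0065860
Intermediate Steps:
Q(n, Y) = -Y/2 + n/Y (Q(n, Y) = Y*(-½) + n/Y = -Y/2 + n/Y)
N(H) = -8 + 11*H/10 (N(H) = -9 + (3 + (-½*(-5) - 4/(-5))*H)/3 = -9 + (3 + (5/2 - 4*(-⅕))*H)/3 = -9 + (3 + (5/2 + ⅘)*H)/3 = -9 + (3 + 33*H/10)/3 = -9 + (1 + 11*H/10) = -8 + 11*H/10)
T = 465
C(s, g) = (-5 + s/4)² (C(s, g) = (s*(¼) - 5)² = (s/4 - 5)² = (-5 + s/4)²)
C(27, N(-3))/T = ((-20 + 27)²/16)/465 = ((1/16)*7²)*(1/465) = ((1/16)*49)*(1/465) = (49/16)*(1/465) = 49/7440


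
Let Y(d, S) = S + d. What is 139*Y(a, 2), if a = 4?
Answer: 834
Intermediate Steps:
139*Y(a, 2) = 139*(2 + 4) = 139*6 = 834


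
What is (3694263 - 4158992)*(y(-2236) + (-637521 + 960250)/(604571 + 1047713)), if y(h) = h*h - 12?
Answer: -3839078960045558065/1652284 ≈ -2.3235e+12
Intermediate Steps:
y(h) = -12 + h² (y(h) = h² - 12 = -12 + h²)
(3694263 - 4158992)*(y(-2236) + (-637521 + 960250)/(604571 + 1047713)) = (3694263 - 4158992)*((-12 + (-2236)²) + (-637521 + 960250)/(604571 + 1047713)) = -464729*((-12 + 4999696) + 322729/1652284) = -464729*(4999684 + 322729*(1/1652284)) = -464729*(4999684 + 322729/1652284) = -464729*8260898200985/1652284 = -3839078960045558065/1652284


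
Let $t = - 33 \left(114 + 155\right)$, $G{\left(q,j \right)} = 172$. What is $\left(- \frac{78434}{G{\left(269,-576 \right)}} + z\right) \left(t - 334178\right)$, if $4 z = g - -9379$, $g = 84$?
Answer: $- \frac{112684991125}{172} \approx -6.5514 \cdot 10^{8}$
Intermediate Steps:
$z = \frac{9463}{4}$ ($z = \frac{84 - -9379}{4} = \frac{84 + 9379}{4} = \frac{1}{4} \cdot 9463 = \frac{9463}{4} \approx 2365.8$)
$t = -8877$ ($t = \left(-33\right) 269 = -8877$)
$\left(- \frac{78434}{G{\left(269,-576 \right)}} + z\right) \left(t - 334178\right) = \left(- \frac{78434}{172} + \frac{9463}{4}\right) \left(-8877 - 334178\right) = \left(\left(-78434\right) \frac{1}{172} + \frac{9463}{4}\right) \left(-343055\right) = \left(- \frac{39217}{86} + \frac{9463}{4}\right) \left(-343055\right) = \frac{328475}{172} \left(-343055\right) = - \frac{112684991125}{172}$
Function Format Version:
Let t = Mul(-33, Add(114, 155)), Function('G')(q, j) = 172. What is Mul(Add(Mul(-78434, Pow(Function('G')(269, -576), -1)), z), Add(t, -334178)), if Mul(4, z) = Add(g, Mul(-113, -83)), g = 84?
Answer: Rational(-112684991125, 172) ≈ -6.5514e+8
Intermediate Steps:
z = Rational(9463, 4) (z = Mul(Rational(1, 4), Add(84, Mul(-113, -83))) = Mul(Rational(1, 4), Add(84, 9379)) = Mul(Rational(1, 4), 9463) = Rational(9463, 4) ≈ 2365.8)
t = -8877 (t = Mul(-33, 269) = -8877)
Mul(Add(Mul(-78434, Pow(Function('G')(269, -576), -1)), z), Add(t, -334178)) = Mul(Add(Mul(-78434, Pow(172, -1)), Rational(9463, 4)), Add(-8877, -334178)) = Mul(Add(Mul(-78434, Rational(1, 172)), Rational(9463, 4)), -343055) = Mul(Add(Rational(-39217, 86), Rational(9463, 4)), -343055) = Mul(Rational(328475, 172), -343055) = Rational(-112684991125, 172)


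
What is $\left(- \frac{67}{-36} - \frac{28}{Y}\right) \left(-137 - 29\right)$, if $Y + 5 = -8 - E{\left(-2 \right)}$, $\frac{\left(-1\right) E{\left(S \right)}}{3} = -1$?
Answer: $- \frac{5395}{9} \approx -599.44$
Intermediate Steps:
$E{\left(S \right)} = 3$ ($E{\left(S \right)} = \left(-3\right) \left(-1\right) = 3$)
$Y = -16$ ($Y = -5 - 11 = -16$)
$\left(- \frac{67}{-36} - \frac{28}{Y}\right) \left(-137 - 29\right) = \left(- \frac{67}{-36} - \frac{28}{-16}\right) \left(-137 - 29\right) = \left(\left(-67\right) \left(- \frac{1}{36}\right) - - \frac{7}{4}\right) \left(-166\right) = \left(\frac{67}{36} + \frac{7}{4}\right) \left(-166\right) = \frac{65}{18} \left(-166\right) = - \frac{5395}{9}$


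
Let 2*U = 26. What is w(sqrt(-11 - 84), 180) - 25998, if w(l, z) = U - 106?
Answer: -26091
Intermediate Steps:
U = 13 (U = (1/2)*26 = 13)
w(l, z) = -93 (w(l, z) = 13 - 106 = -93)
w(sqrt(-11 - 84), 180) - 25998 = -93 - 25998 = -26091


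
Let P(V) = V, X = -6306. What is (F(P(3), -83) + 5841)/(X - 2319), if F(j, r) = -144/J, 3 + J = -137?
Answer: -68157/100625 ≈ -0.67734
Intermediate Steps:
J = -140 (J = -3 - 137 = -140)
F(j, r) = 36/35 (F(j, r) = -144/(-140) = -144*(-1/140) = 36/35)
(F(P(3), -83) + 5841)/(X - 2319) = (36/35 + 5841)/(-6306 - 2319) = (204471/35)/(-8625) = (204471/35)*(-1/8625) = -68157/100625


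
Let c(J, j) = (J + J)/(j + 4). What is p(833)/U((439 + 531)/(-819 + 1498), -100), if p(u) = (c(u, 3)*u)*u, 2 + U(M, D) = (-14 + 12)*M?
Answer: -34000561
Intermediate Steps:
U(M, D) = -2 - 2*M (U(M, D) = -2 + (-14 + 12)*M = -2 - 2*M)
c(J, j) = 2*J/(4 + j) (c(J, j) = (2*J)/(4 + j) = 2*J/(4 + j))
p(u) = 2*u³/7 (p(u) = ((2*u/(4 + 3))*u)*u = ((2*u/7)*u)*u = (2*u²/7)*u = 2*u³/7)
p(833)/U((439 + 531)/(-819 + 1498), -100) = ((2/7)*833³)/(-2 - 2*(439 + 531)/(-819 + 1498)) = ((2/7)*578009537)/(-2 - 1940/679) = 165145582/(-2 - 1940/679) = 165145582/(-2 - 2*10/7) = 165145582/(-2 - 20/7) = 165145582/(-34/7) = 165145582*(-7/34) = -34000561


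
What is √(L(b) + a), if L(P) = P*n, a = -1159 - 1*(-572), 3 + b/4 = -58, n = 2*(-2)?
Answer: √389 ≈ 19.723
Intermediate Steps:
n = -4
b = -244 (b = -12 + 4*(-58) = -12 - 232 = -244)
a = -587 (a = -1159 + 572 = -587)
L(P) = -4*P (L(P) = P*(-4) = -4*P)
√(L(b) + a) = √(-4*(-244) - 587) = √(976 - 587) = √389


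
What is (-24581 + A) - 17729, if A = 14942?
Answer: -27368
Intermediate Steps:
(-24581 + A) - 17729 = (-24581 + 14942) - 17729 = -9639 - 17729 = -27368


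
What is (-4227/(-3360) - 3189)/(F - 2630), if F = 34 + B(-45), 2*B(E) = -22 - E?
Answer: 3570271/2894640 ≈ 1.2334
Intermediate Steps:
B(E) = -11 - E/2 (B(E) = (-22 - E)/2 = -11 - E/2)
F = 91/2 (F = 34 + (-11 - ½*(-45)) = 34 + (-11 + 45/2) = 34 + 23/2 = 91/2 ≈ 45.500)
(-4227/(-3360) - 3189)/(F - 2630) = (-4227/(-3360) - 3189)/(91/2 - 2630) = (-4227*(-1/3360) - 3189)/(-5169/2) = (1409/1120 - 3189)*(-2/5169) = -3570271/1120*(-2/5169) = 3570271/2894640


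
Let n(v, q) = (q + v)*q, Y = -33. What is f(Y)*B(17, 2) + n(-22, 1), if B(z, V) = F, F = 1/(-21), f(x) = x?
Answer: -136/7 ≈ -19.429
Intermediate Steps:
F = -1/21 (F = 1*(-1/21) = -1/21 ≈ -0.047619)
n(v, q) = q*(q + v)
B(z, V) = -1/21
f(Y)*B(17, 2) + n(-22, 1) = -33*(-1/21) + 1*(1 - 22) = 11/7 + 1*(-21) = 11/7 - 21 = -136/7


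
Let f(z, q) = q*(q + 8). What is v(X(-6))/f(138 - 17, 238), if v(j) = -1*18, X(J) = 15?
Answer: -3/9758 ≈ -0.00030744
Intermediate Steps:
f(z, q) = q*(8 + q)
v(j) = -18
v(X(-6))/f(138 - 17, 238) = -18*1/(238*(8 + 238)) = -18/(238*246) = -18/58548 = -18*1/58548 = -3/9758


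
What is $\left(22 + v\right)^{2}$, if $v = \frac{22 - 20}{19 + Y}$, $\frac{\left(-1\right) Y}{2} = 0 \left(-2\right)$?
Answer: $\frac{176400}{361} \approx 488.64$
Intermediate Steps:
$Y = 0$ ($Y = - 2 \cdot 0 \left(-2\right) = \left(-2\right) 0 = 0$)
$v = \frac{2}{19}$ ($v = \frac{22 - 20}{19 + 0} = \frac{2}{19} \approx 0.10526$)
$\left(22 + v\right)^{2} = \left(22 + \frac{2}{19}\right)^{2} = \left(\frac{420}{19}\right)^{2} = \frac{176400}{361}$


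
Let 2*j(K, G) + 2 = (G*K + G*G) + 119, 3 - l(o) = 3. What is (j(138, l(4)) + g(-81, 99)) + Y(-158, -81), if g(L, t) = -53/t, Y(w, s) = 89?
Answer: 29099/198 ≈ 146.96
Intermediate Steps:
l(o) = 0 (l(o) = 3 - 1*3 = 3 - 3 = 0)
j(K, G) = 117/2 + G²/2 + G*K/2 (j(K, G) = -1 + ((G*K + G*G) + 119)/2 = -1 + ((G*K + G²) + 119)/2 = -1 + ((G² + G*K) + 119)/2 = -1 + (119 + G² + G*K)/2 = -1 + (119/2 + G²/2 + G*K/2) = 117/2 + G²/2 + G*K/2)
(j(138, l(4)) + g(-81, 99)) + Y(-158, -81) = ((117/2 + (½)*0² + (½)*0*138) - 53/99) + 89 = ((117/2 + (½)*0 + 0) - 53*1/99) + 89 = ((117/2 + 0 + 0) - 53/99) + 89 = (117/2 - 53/99) + 89 = 11477/198 + 89 = 29099/198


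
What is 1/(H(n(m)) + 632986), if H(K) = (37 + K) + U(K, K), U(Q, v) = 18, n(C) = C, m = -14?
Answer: 1/633027 ≈ 1.5797e-6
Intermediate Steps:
H(K) = 55 + K (H(K) = (37 + K) + 18 = 55 + K)
1/(H(n(m)) + 632986) = 1/((55 - 14) + 632986) = 1/(41 + 632986) = 1/633027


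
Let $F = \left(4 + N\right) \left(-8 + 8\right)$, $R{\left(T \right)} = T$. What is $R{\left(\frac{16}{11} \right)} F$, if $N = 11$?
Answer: $0$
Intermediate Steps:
$F = 0$ ($F = \left(4 + 11\right) \left(-8 + 8\right) = 15 \cdot 0 = 0$)
$R{\left(\frac{16}{11} \right)} F = \frac{16}{11} \cdot 0 = 0$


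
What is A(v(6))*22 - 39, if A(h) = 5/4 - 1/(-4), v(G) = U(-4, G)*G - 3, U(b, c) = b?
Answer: -6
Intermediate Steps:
v(G) = -3 - 4*G (v(G) = -4*G - 3 = -3 - 4*G)
A(h) = 3/2 (A(h) = 5*(¼) - 1*(-¼) = 5/4 + ¼ = 3/2)
A(v(6))*22 - 39 = (3/2)*22 - 39 = 33 - 39 = -6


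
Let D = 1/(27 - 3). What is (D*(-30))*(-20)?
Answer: 25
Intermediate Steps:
D = 1/24 ≈ 0.041667
(D*(-30))*(-20) = ((1/24)*(-30))*(-20) = -5/4*(-20) = 25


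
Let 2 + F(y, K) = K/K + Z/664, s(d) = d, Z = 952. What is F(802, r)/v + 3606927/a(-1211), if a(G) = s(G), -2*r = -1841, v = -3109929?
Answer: -310344936977595/104196097859 ≈ -2978.5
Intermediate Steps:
r = 1841/2 (r = -1/2*(-1841) = 1841/2 ≈ 920.50)
a(G) = G
F(y, K) = 36/83 (F(y, K) = -2 + (K/K + 952/664) = -2 + (1 + 952*(1/664)) = -2 + (1 + 119/83) = -2 + 202/83 = 36/83)
F(802, r)/v + 3606927/a(-1211) = (36/83)/(-3109929) + 3606927/(-1211) = (36/83)*(-1/3109929) + 3606927*(-1/1211) = -12/86041369 - 3606927/1211 = -310344936977595/104196097859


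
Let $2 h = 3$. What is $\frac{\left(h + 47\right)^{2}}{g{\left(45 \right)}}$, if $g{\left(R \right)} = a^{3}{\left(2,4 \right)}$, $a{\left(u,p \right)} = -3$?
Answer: $- \frac{9409}{108} \approx -87.12$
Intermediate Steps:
$h = \frac{3}{2}$ ($h = \frac{1}{2} \cdot 3 = \frac{3}{2} \approx 1.5$)
$g{\left(R \right)} = -27$ ($g{\left(R \right)} = \left(-3\right)^{3} = -27$)
$\frac{\left(h + 47\right)^{2}}{g{\left(45 \right)}} = \frac{\left(\frac{3}{2} + 47\right)^{2}}{-27} = \left(\frac{97}{2}\right)^{2} \left(- \frac{1}{27}\right) = \frac{9409}{4} \left(- \frac{1}{27}\right) = - \frac{9409}{108}$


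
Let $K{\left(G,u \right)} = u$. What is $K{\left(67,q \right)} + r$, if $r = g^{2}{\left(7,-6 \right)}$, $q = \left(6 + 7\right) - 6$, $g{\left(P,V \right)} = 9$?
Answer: $88$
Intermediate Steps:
$q = 7$ ($q = 13 - 6 = 7$)
$r = 81$ ($r = 9^{2} = 81$)
$K{\left(67,q \right)} + r = 7 + 81 = 88$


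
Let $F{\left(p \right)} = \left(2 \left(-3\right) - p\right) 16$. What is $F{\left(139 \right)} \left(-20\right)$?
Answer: $46400$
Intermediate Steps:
$F{\left(p \right)} = -96 - 16 p$ ($F{\left(p \right)} = \left(-6 - p\right) 16 = -96 - 16 p$)
$F{\left(139 \right)} \left(-20\right) = \left(-96 - 2224\right) \left(-20\right) = \left(-2320\right) \left(-20\right) = 46400$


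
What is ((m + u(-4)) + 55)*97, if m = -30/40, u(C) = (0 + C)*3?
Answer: 16393/4 ≈ 4098.3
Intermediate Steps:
u(C) = 3*C (u(C) = C*3 = 3*C)
m = -3/4 (m = -30*1/40 = -3/4 ≈ -0.75000)
((m + u(-4)) + 55)*97 = ((-3/4 + 3*(-4)) + 55)*97 = ((-3/4 - 12) + 55)*97 = (-51/4 + 55)*97 = (169/4)*97 = 16393/4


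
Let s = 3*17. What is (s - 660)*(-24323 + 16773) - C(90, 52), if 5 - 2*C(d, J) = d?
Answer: 9195985/2 ≈ 4.5980e+6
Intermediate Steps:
C(d, J) = 5/2 - d/2
s = 51
(s - 660)*(-24323 + 16773) - C(90, 52) = (51 - 660)*(-24323 + 16773) - (5/2 - ½*90) = -609*(-7550) - (5/2 - 45) = 4597950 - 1*(-85/2) = 4597950 + 85/2 = 9195985/2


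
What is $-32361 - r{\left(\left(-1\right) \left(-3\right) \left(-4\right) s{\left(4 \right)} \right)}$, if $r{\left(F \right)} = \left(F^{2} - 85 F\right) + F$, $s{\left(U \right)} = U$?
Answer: $-38697$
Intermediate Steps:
$r{\left(F \right)} = F^{2} - 84 F$
$-32361 - r{\left(\left(-1\right) \left(-3\right) \left(-4\right) s{\left(4 \right)} \right)} = -32361 - \left(-1\right) \left(-3\right) \left(-4\right) 4 \left(-84 + \left(-1\right) \left(-3\right) \left(-4\right) 4\right) = -32361 - 3 \left(-4\right) 4 \left(-84 + 3 \left(-4\right) 4\right) = -32361 - \left(-12\right) 4 \left(-84 - 48\right) = -32361 - - 48 \left(-84 - 48\right) = -32361 - \left(-48\right) \left(-132\right) = -32361 - 6336 = -38697$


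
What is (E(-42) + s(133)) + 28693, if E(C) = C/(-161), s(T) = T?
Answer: 663004/23 ≈ 28826.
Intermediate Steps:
E(C) = -C/161 (E(C) = C*(-1/161) = -C/161)
(E(-42) + s(133)) + 28693 = (-1/161*(-42) + 133) + 28693 = (6/23 + 133) + 28693 = 3065/23 + 28693 = 663004/23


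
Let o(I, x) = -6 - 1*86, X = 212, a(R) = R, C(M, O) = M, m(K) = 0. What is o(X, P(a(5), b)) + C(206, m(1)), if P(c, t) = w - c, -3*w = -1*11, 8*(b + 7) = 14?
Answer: 114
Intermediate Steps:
b = -21/4 (b = -7 + (⅛)*14 = -7 + 7/4 = -21/4 ≈ -5.2500)
w = 11/3 (w = -(-1)*11/3 = -⅓*(-11) = 11/3 ≈ 3.6667)
P(c, t) = 11/3 - c
o(I, x) = -92 (o(I, x) = -6 - 86 = -92)
o(X, P(a(5), b)) + C(206, m(1)) = -92 + 206 = 114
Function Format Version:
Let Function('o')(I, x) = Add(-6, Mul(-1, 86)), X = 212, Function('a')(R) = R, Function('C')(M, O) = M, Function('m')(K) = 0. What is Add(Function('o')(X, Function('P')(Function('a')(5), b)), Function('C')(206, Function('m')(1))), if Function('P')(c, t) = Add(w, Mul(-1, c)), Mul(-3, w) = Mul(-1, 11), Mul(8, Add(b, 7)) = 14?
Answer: 114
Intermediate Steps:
b = Rational(-21, 4) (b = Add(-7, Mul(Rational(1, 8), 14)) = Add(-7, Rational(7, 4)) = Rational(-21, 4) ≈ -5.2500)
w = Rational(11, 3) (w = Mul(Rational(-1, 3), Mul(-1, 11)) = Mul(Rational(-1, 3), -11) = Rational(11, 3) ≈ 3.6667)
Function('P')(c, t) = Add(Rational(11, 3), Mul(-1, c))
Function('o')(I, x) = -92 (Function('o')(I, x) = Add(-6, -86) = -92)
Add(Function('o')(X, Function('P')(Function('a')(5), b)), Function('C')(206, Function('m')(1))) = Add(-92, 206) = 114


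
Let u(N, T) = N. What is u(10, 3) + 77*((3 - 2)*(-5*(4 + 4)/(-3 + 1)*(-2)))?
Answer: -3070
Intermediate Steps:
u(10, 3) + 77*((3 - 2)*(-5*(4 + 4)/(-3 + 1)*(-2))) = 10 + 77*((3 - 2)*(-5*(4 + 4)/(-3 + 1)*(-2))) = 10 + 77*(1*(-40/(-2)*(-2))) = 10 + 77*(1*(-40*(-1)/2*(-2))) = 10 + 77*(1*(-5*(-4)*(-2))) = 10 + 77*(1*(20*(-2))) = 10 + 77*(1*(-40)) = 10 + 77*(-40) = 10 - 3080 = -3070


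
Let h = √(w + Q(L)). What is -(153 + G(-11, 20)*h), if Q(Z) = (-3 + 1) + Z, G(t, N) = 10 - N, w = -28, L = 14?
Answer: -153 + 40*I ≈ -153.0 + 40.0*I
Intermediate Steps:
Q(Z) = -2 + Z
h = 4*I (h = √(-28 + (-2 + 14)) = √(-28 + 12) = √(-16) = 4*I ≈ 4.0*I)
-(153 + G(-11, 20)*h) = -(153 + (10 - 1*20)*(4*I)) = -(153 + (10 - 20)*(4*I)) = -(153 - 40*I) = -153 + 40*I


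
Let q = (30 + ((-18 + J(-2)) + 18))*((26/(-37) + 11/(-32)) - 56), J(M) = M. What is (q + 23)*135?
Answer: -62909055/296 ≈ -2.1253e+5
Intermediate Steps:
q = -472801/296 (q = (30 + ((-18 - 2) + 18))*((26/(-37) + 11/(-32)) - 56) = (30 + (-20 + 18))*((26*(-1/37) + 11*(-1/32)) - 56) = (30 - 2)*((-26/37 - 11/32) - 56) = 28*(-1239/1184 - 56) = 28*(-67543/1184) = -472801/296 ≈ -1597.3)
(q + 23)*135 = (-472801/296 + 23)*135 = -465993/296*135 = -62909055/296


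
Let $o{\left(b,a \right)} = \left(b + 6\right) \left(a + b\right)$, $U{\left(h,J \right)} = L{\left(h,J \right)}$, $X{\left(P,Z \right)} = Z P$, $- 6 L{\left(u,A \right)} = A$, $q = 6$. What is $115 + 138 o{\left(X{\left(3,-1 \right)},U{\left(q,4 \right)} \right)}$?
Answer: $-1403$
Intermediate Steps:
$L{\left(u,A \right)} = - \frac{A}{6}$
$X{\left(P,Z \right)} = P Z$
$U{\left(h,J \right)} = - \frac{J}{6}$
$o{\left(b,a \right)} = \left(6 + b\right) \left(a + b\right)$
$115 + 138 o{\left(X{\left(3,-1 \right)},U{\left(q,4 \right)} \right)} = 115 + 138 \left(\left(3 \left(-1\right)\right)^{2} + 6 \left(\left(- \frac{1}{6}\right) 4\right) + 6 \cdot 3 \left(-1\right) + \left(- \frac{1}{6}\right) 4 \cdot 3 \left(-1\right)\right) = 115 + 138 \left(\left(-3\right)^{2} + 6 \left(- \frac{2}{3}\right) + 6 \left(-3\right) - -2\right) = 115 + 138 \left(9 - 4 - 18 + 2\right) = 115 + 138 \left(-11\right) = 115 - 1518 = -1403$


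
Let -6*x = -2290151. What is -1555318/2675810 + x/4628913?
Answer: -18534290654347/37158275083590 ≈ -0.49879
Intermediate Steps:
x = 2290151/6 (x = -1/6*(-2290151) = 2290151/6 ≈ 3.8169e+5)
-1555318/2675810 + x/4628913 = -1555318/2675810 + (2290151/6)/4628913 = -1555318*1/2675810 + (2290151/6)*(1/4628913) = -777659/1337905 + 2290151/27773478 = -18534290654347/37158275083590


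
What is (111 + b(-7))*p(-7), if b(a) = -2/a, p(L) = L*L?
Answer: 5453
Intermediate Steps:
p(L) = L²
(111 + b(-7))*p(-7) = (111 - 2/(-7))*(-7)² = (111 - 2*(-⅐))*49 = (111 + 2/7)*49 = (779/7)*49 = 5453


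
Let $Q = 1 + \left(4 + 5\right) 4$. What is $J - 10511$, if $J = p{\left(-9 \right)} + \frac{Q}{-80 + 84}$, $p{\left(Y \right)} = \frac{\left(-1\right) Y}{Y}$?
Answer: $- \frac{42011}{4} \approx -10503.0$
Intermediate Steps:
$Q = 37$ ($Q = 1 + 9 \cdot 4 = 1 + 36 = 37$)
$p{\left(Y \right)} = -1$
$J = \frac{33}{4}$ ($J = -1 + \frac{37}{-80 + 84} = -1 + \frac{37}{4} = \frac{33}{4} \approx 8.25$)
$J - 10511 = \frac{33}{4} - 10511 = - \frac{42011}{4}$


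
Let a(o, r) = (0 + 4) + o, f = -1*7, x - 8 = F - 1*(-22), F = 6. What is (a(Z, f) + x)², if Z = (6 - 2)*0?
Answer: 1600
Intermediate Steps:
Z = 0 (Z = 4*0 = 0)
x = 36 (x = 8 + (6 - 1*(-22)) = 8 + (6 + 22) = 8 + 28 = 36)
f = -7
a(o, r) = 4 + o
(a(Z, f) + x)² = ((4 + 0) + 36)² = (4 + 36)² = 40² = 1600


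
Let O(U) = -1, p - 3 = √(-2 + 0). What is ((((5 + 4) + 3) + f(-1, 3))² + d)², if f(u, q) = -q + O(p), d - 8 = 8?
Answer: 6400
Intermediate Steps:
p = 3 + I*√2 (p = 3 + √(-2 + 0) = 3 + √(-2) = 3 + I*√2 ≈ 3.0 + 1.4142*I)
d = 16 (d = 8 + 8 = 16)
f(u, q) = -1 - q (f(u, q) = -q - 1 = -1 - q)
((((5 + 4) + 3) + f(-1, 3))² + d)² = ((((5 + 4) + 3) + (-1 - 1*3))² + 16)² = (((9 + 3) + (-1 - 3))² + 16)² = ((12 - 4)² + 16)² = (8² + 16)² = (64 + 16)² = 80² = 6400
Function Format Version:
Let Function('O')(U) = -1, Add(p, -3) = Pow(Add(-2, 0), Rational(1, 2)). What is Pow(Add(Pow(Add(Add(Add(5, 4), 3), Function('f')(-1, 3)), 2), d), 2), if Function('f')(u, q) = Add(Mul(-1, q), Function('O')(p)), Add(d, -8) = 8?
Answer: 6400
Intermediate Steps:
p = Add(3, Mul(I, Pow(2, Rational(1, 2)))) (p = Add(3, Pow(Add(-2, 0), Rational(1, 2))) = Add(3, Pow(-2, Rational(1, 2))) = Add(3, Mul(I, Pow(2, Rational(1, 2)))) ≈ Add(3.0000, Mul(1.4142, I)))
d = 16 (d = Add(8, 8) = 16)
Function('f')(u, q) = Add(-1, Mul(-1, q)) (Function('f')(u, q) = Add(Mul(-1, q), -1) = Add(-1, Mul(-1, q)))
Pow(Add(Pow(Add(Add(Add(5, 4), 3), Function('f')(-1, 3)), 2), d), 2) = Pow(Add(Pow(Add(Add(Add(5, 4), 3), Add(-1, Mul(-1, 3))), 2), 16), 2) = Pow(Add(Pow(Add(Add(9, 3), Add(-1, -3)), 2), 16), 2) = Pow(Add(Pow(Add(12, -4), 2), 16), 2) = Pow(Add(Pow(8, 2), 16), 2) = Pow(Add(64, 16), 2) = Pow(80, 2) = 6400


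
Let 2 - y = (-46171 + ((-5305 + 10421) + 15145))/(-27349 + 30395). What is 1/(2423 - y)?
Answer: 1523/3674228 ≈ 0.00041451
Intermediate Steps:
y = 16001/1523 (y = 2 - (-46171 + ((-5305 + 10421) + 15145))/(-27349 + 30395) = 2 - (-46171 + (5116 + 15145))/3046 = 2 - (-46171 + 20261)/3046 = 2 - (-25910)/3046 = 2 - 1*(-12955/1523) = 2 + 12955/1523 = 16001/1523 ≈ 10.506)
1/(2423 - y) = 1/(2423 - 1*16001/1523) = 1/(2423 - 16001/1523) = 1/(3674228/1523) = 1523/3674228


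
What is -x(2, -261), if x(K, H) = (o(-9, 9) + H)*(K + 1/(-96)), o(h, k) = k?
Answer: 4011/8 ≈ 501.38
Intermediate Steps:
x(K, H) = (9 + H)*(-1/96 + K) (x(K, H) = (9 + H)*(K + 1/(-96)) = (9 + H)*(K - 1/96) = (9 + H)*(-1/96 + K))
-x(2, -261) = -(-3/32 + 9*2 - 1/96*(-261) - 261*2) = -(-3/32 + 18 + 87/32 - 522) = -1*(-4011/8) = 4011/8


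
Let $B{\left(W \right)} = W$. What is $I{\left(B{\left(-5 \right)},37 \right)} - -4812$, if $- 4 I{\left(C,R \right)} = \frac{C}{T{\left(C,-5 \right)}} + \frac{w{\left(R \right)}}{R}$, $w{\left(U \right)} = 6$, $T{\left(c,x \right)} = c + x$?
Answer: $\frac{1424303}{296} \approx 4811.8$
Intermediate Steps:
$I{\left(C,R \right)} = - \frac{3}{2 R} - \frac{C}{4 \left(-5 + C\right)}$ ($I{\left(C,R \right)} = - \frac{\frac{C}{C - 5} + \frac{6}{R}}{4} = - \frac{\frac{C}{-5 + C} + \frac{6}{R}}{4} = - \frac{\frac{6}{R} + \frac{C}{-5 + C}}{4} = - \frac{3}{2 R} - \frac{C}{4 \left(-5 + C\right)}$)
$I{\left(B{\left(-5 \right)},37 \right)} - -4812 = \frac{30 - -30 - \left(-5\right) 37}{4 \cdot 37 \left(-5 - 5\right)} - -4812 = \frac{1}{4} \cdot \frac{1}{37} \frac{1}{-10} \left(30 + 30 + 185\right) + 4812 = \frac{1}{4} \cdot \frac{1}{37} \left(- \frac{1}{10}\right) 245 + 4812 = - \frac{49}{296} + 4812 = \frac{1424303}{296}$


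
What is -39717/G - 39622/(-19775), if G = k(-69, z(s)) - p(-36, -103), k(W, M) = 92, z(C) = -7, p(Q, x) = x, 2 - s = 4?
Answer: -51845159/257075 ≈ -201.67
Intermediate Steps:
s = -2 (s = 2 - 1*4 = 2 - 4 = -2)
G = 195 (G = 92 - 1*(-103) = 92 + 103 = 195)
-39717/G - 39622/(-19775) = -39717/195 - 39622/(-19775) = -39717*1/195 - 39622*(-1/19775) = -13239/65 + 39622/19775 = -51845159/257075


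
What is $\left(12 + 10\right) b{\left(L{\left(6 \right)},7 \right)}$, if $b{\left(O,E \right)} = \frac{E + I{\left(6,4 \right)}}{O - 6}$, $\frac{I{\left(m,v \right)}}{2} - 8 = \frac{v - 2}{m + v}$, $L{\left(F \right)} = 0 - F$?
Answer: $- \frac{429}{10} \approx -42.9$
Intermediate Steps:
$L{\left(F \right)} = - F$
$I{\left(m,v \right)} = 16 + \frac{2 \left(-2 + v\right)}{m + v}$ ($I{\left(m,v \right)} = 16 + 2 \frac{v - 2}{m + v} = 16 + 2 \frac{-2 + v}{m + v} = 16 + \frac{2 \left(-2 + v\right)}{m + v}$)
$b{\left(O,E \right)} = \frac{\frac{82}{5} + E}{-6 + O}$ ($b{\left(O,E \right)} = \frac{E + \frac{2 \left(-2 + 8 \cdot 6 + 9 \cdot 4\right)}{6 + 4}}{O - 6} = \frac{E + \frac{2 \left(-2 + 48 + 36\right)}{10}}{-6 + O} = \frac{E + 2 \cdot \frac{1}{10} \cdot 82}{-6 + O} = \frac{E + \frac{82}{5}}{-6 + O} = \frac{\frac{82}{5} + E}{-6 + O}$)
$\left(12 + 10\right) b{\left(L{\left(6 \right)},7 \right)} = \left(12 + 10\right) \frac{\frac{82}{5} + 7}{-6 - 6} = 22 \frac{1}{-6 - 6} \cdot \frac{117}{5} = 22 \frac{1}{-12} \cdot \frac{117}{5} = 22 \left(\left(- \frac{1}{12}\right) \frac{117}{5}\right) = 22 \left(- \frac{39}{20}\right) = - \frac{429}{10}$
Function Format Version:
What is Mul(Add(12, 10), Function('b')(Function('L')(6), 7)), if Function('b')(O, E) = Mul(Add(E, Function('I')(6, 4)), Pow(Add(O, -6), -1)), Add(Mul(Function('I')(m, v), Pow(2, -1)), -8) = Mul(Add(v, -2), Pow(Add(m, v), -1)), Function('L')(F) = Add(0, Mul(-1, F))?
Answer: Rational(-429, 10) ≈ -42.900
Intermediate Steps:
Function('L')(F) = Mul(-1, F)
Function('I')(m, v) = Add(16, Mul(2, Pow(Add(m, v), -1), Add(-2, v))) (Function('I')(m, v) = Add(16, Mul(2, Mul(Add(v, -2), Pow(Add(m, v), -1)))) = Add(16, Mul(2, Mul(Add(-2, v), Pow(Add(m, v), -1)))) = Add(16, Mul(2, Mul(Pow(Add(m, v), -1), Add(-2, v)))) = Add(16, Mul(2, Pow(Add(m, v), -1), Add(-2, v))))
Function('b')(O, E) = Mul(Pow(Add(-6, O), -1), Add(Rational(82, 5), E)) (Function('b')(O, E) = Mul(Add(E, Mul(2, Pow(Add(6, 4), -1), Add(-2, Mul(8, 6), Mul(9, 4)))), Pow(Add(O, -6), -1)) = Mul(Add(E, Mul(2, Pow(10, -1), Add(-2, 48, 36))), Pow(Add(-6, O), -1)) = Mul(Add(E, Mul(2, Rational(1, 10), 82)), Pow(Add(-6, O), -1)) = Mul(Add(E, Rational(82, 5)), Pow(Add(-6, O), -1)) = Mul(Add(Rational(82, 5), E), Pow(Add(-6, O), -1)) = Mul(Pow(Add(-6, O), -1), Add(Rational(82, 5), E)))
Mul(Add(12, 10), Function('b')(Function('L')(6), 7)) = Mul(Add(12, 10), Mul(Pow(Add(-6, Mul(-1, 6)), -1), Add(Rational(82, 5), 7))) = Mul(22, Mul(Pow(Add(-6, -6), -1), Rational(117, 5))) = Mul(22, Mul(Pow(-12, -1), Rational(117, 5))) = Mul(22, Mul(Rational(-1, 12), Rational(117, 5))) = Mul(22, Rational(-39, 20)) = Rational(-429, 10)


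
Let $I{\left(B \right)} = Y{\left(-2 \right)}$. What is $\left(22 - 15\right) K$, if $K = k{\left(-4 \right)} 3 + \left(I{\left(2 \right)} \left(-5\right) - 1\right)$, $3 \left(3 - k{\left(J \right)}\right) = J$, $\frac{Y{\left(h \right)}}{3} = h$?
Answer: $294$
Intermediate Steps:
$Y{\left(h \right)} = 3 h$
$k{\left(J \right)} = 3 - \frac{J}{3}$
$I{\left(B \right)} = -6$ ($I{\left(B \right)} = 3 \left(-2\right) = -6$)
$K = 42$ ($K = \left(3 - - \frac{4}{3}\right) 3 - -29 = \left(3 + \frac{4}{3}\right) 3 + \left(30 - 1\right) = \frac{13}{3} \cdot 3 + 29 = 13 + 29 = 42$)
$\left(22 - 15\right) K = \left(22 - 15\right) 42 = 7 \cdot 42 = 294$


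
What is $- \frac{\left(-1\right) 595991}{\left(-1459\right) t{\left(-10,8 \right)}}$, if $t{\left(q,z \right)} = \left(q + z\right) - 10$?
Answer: $\frac{595991}{17508} \approx 34.041$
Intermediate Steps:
$t{\left(q,z \right)} = -10 + q + z$
$- \frac{\left(-1\right) 595991}{\left(-1459\right) t{\left(-10,8 \right)}} = - \frac{\left(-1\right) 595991}{\left(-1459\right) \left(-10 - 10 + 8\right)} = - \frac{-595991}{\left(-1459\right) \left(-12\right)} = - \frac{-595991}{17508} = \left(-1\right) \left(- \frac{595991}{17508}\right) = \frac{595991}{17508}$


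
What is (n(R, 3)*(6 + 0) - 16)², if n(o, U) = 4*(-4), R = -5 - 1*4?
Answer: 12544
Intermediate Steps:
R = -9 (R = -5 - 4 = -9)
n(o, U) = -16
(n(R, 3)*(6 + 0) - 16)² = (-16*(6 + 0) - 16)² = (-16*6 - 16)² = (-96 - 16)² = (-112)² = 12544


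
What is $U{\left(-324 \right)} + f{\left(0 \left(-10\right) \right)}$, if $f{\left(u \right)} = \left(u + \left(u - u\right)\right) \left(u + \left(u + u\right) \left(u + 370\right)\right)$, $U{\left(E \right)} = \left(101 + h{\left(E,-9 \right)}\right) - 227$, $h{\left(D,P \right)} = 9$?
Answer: $-117$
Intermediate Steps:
$U{\left(E \right)} = -117$ ($U{\left(E \right)} = \left(101 + 9\right) - 227 = 110 - 227 = -117$)
$f{\left(u \right)} = u \left(u + 2 u \left(370 + u\right)\right)$ ($f{\left(u \right)} = \left(u + 0\right) \left(u + 2 u \left(370 + u\right)\right) = u \left(u + 2 u \left(370 + u\right)\right)$)
$U{\left(-324 \right)} + f{\left(0 \left(-10\right) \right)} = -117 + \left(0 \left(-10\right)\right)^{2} \left(741 + 2 \cdot 0 \left(-10\right)\right) = -117 + 0^{2} \left(741 + 2 \cdot 0\right) = -117 + 0 \left(741 + 0\right) = -117 + 0 \cdot 741 = -117 + 0 = -117$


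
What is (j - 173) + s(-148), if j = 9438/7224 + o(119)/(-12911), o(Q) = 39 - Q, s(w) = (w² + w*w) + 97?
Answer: 679827523131/15544844 ≈ 43733.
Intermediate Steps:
s(w) = 97 + 2*w² (s(w) = (w² + w²) + 97 = 2*w² + 97 = 97 + 2*w²)
j = 20405323/15544844 (j = 9438/7224 + (39 - 1*119)/(-12911) = 9438*(1/7224) + (39 - 119)*(-1/12911) = 1573/1204 - 80*(-1/12911) = 1573/1204 + 80/12911 = 20405323/15544844 ≈ 1.3127)
(j - 173) + s(-148) = (20405323/15544844 - 173) + (97 + 2*(-148)²) = -2668852689/15544844 + (97 + 2*21904) = -2668852689/15544844 + (97 + 43808) = -2668852689/15544844 + 43905 = 679827523131/15544844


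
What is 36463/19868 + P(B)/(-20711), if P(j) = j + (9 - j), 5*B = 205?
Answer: 755006381/411486148 ≈ 1.8348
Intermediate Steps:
B = 41 (B = (⅕)*205 = 41)
P(j) = 9
36463/19868 + P(B)/(-20711) = 36463/19868 + 9/(-20711) = 36463*(1/19868) + 9*(-1/20711) = 36463/19868 - 9/20711 = 755006381/411486148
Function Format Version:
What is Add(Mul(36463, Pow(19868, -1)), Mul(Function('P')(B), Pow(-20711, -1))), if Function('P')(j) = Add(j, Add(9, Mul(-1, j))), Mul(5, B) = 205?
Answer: Rational(755006381, 411486148) ≈ 1.8348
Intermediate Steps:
B = 41 (B = Mul(Rational(1, 5), 205) = 41)
Function('P')(j) = 9
Add(Mul(36463, Pow(19868, -1)), Mul(Function('P')(B), Pow(-20711, -1))) = Add(Mul(36463, Pow(19868, -1)), Mul(9, Pow(-20711, -1))) = Add(Mul(36463, Rational(1, 19868)), Mul(9, Rational(-1, 20711))) = Add(Rational(36463, 19868), Rational(-9, 20711)) = Rational(755006381, 411486148)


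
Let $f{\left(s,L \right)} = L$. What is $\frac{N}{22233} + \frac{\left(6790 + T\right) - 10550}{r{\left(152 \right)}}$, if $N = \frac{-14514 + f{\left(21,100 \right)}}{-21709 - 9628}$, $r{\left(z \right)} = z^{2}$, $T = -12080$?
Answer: $- \frac{344863775987}{503028606162} \approx -0.68557$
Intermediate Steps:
$N = \frac{14414}{31337}$ ($N = \frac{-14514 + 100}{-21709 - 9628} = - \frac{14414}{-31337} = \left(-14414\right) \left(- \frac{1}{31337}\right) = \frac{14414}{31337} \approx 0.45997$)
$\frac{N}{22233} + \frac{\left(6790 + T\right) - 10550}{r{\left(152 \right)}} = \frac{14414}{31337 \cdot 22233} + \frac{\left(6790 - 12080\right) - 10550}{152^{2}} = \frac{14414}{31337} \cdot \frac{1}{22233} + \frac{-5290 - 10550}{23104} = \frac{14414}{696715521} - \frac{495}{722} = - \frac{344863775987}{503028606162}$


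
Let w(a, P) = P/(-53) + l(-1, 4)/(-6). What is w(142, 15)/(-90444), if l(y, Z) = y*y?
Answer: 143/28761192 ≈ 4.9720e-6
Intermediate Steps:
l(y, Z) = y²
w(a, P) = -⅙ - P/53 (w(a, P) = P/(-53) + (-1)²/(-6) = P*(-1/53) + 1*(-⅙) = -P/53 - ⅙ = -⅙ - P/53)
w(142, 15)/(-90444) = (-⅙ - 1/53*15)/(-90444) = (-⅙ - 15/53)*(-1/90444) = -143/318*(-1/90444) = 143/28761192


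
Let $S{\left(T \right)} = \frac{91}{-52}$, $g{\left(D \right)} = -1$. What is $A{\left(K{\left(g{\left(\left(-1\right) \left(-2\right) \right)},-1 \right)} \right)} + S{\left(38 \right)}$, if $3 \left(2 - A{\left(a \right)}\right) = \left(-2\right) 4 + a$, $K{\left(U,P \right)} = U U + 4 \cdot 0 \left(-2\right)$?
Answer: $\frac{31}{12} \approx 2.5833$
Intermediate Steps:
$S{\left(T \right)} = - \frac{7}{4}$ ($S{\left(T \right)} = 91 \left(- \frac{1}{52}\right) = - \frac{7}{4}$)
$K{\left(U,P \right)} = U^{2}$ ($K{\left(U,P \right)} = U^{2} + 0 \left(-2\right) = U^{2} + 0 = U^{2}$)
$A{\left(a \right)} = \frac{14}{3} - \frac{a}{3}$ ($A{\left(a \right)} = 2 - \frac{\left(-2\right) 4 + a}{3} = 2 - \frac{-8 + a}{3} = 2 - \left(- \frac{8}{3} + \frac{a}{3}\right) = \frac{14}{3} - \frac{a}{3}$)
$A{\left(K{\left(g{\left(\left(-1\right) \left(-2\right) \right)},-1 \right)} \right)} + S{\left(38 \right)} = \left(\frac{14}{3} - \frac{\left(-1\right)^{2}}{3}\right) - \frac{7}{4} = \left(\frac{14}{3} - \frac{1}{3}\right) - \frac{7}{4} = \frac{13}{3} - \frac{7}{4} = \frac{31}{12}$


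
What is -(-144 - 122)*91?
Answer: 24206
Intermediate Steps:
-(-144 - 122)*91 = -(-266)*91 = -1*(-24206) = 24206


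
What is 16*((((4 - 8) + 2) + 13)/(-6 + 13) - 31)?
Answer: -3296/7 ≈ -470.86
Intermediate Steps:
16*((((4 - 8) + 2) + 13)/(-6 + 13) - 31) = 16*(((-4 + 2) + 13)/7 - 31) = 16*((-2 + 13)*(1/7) - 31) = 16*(11*(1/7) - 31) = 16*(11/7 - 31) = 16*(-206/7) = -3296/7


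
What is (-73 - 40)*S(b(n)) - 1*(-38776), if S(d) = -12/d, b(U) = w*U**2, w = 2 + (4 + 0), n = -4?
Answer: 310321/8 ≈ 38790.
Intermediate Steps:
w = 6 (w = 2 + 4 = 6)
b(U) = 6*U**2
(-73 - 40)*S(b(n)) - 1*(-38776) = (-73 - 40)*(-12/(6*(-4)**2)) - 1*(-38776) = -(-1356)/(6*16) + 38776 = -(-1356)/96 + 38776 = -113*(-1/8) + 38776 = 113/8 + 38776 = 310321/8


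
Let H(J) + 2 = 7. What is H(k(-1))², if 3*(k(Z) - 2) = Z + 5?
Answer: 25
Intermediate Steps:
k(Z) = 11/3 + Z/3 (k(Z) = 2 + (Z + 5)/3 = 2 + (5 + Z)/3 = 2 + (5/3 + Z/3) = 11/3 + Z/3)
H(J) = 5 (H(J) = -2 + 7 = 5)
H(k(-1))² = 5² = 25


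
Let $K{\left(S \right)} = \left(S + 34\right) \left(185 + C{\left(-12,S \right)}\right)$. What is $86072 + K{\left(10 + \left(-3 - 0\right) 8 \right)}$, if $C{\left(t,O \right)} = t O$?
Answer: $93132$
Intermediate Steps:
$C{\left(t,O \right)} = O t$
$K{\left(S \right)} = \left(34 + S\right) \left(185 - 12 S\right)$ ($K{\left(S \right)} = \left(S + 34\right) \left(185 + S \left(-12\right)\right) = \left(34 + S\right) \left(185 - 12 S\right)$)
$86072 + K{\left(10 + \left(-3 - 0\right) 8 \right)} = 86072 - \left(-6290 + 12 \left(10 + \left(-3 - 0\right) 8\right)^{2} + 223 \left(10 + \left(-3 - 0\right) 8\right)\right) = 86072 - \left(-6290 + 12 \left(10 + \left(-3 + 0\right) 8\right)^{2} + 223 \left(10 + \left(-3 + 0\right) 8\right)\right) = 86072 - \left(-6290 + 12 \left(10 - 24\right)^{2} + 223 \left(10 - 24\right)\right) = 86072 - \left(-9412 + 2352\right) = 86072 + \left(6290 + 3122 - 2352\right) = 86072 + 7060 = 93132$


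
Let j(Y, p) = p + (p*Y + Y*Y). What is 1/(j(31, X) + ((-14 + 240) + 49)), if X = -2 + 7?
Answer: 1/1396 ≈ 0.00071633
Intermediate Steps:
X = 5
j(Y, p) = p + Y**2 + Y*p (j(Y, p) = p + (Y*p + Y**2) = p + (Y**2 + Y*p) = p + Y**2 + Y*p)
1/(j(31, X) + ((-14 + 240) + 49)) = 1/((5 + 31**2 + 31*5) + ((-14 + 240) + 49)) = 1/((5 + 961 + 155) + (226 + 49)) = 1/(1121 + 275) = 1/1396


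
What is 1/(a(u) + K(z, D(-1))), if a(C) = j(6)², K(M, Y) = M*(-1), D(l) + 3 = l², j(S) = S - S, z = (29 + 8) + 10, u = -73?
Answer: -1/47 ≈ -0.021277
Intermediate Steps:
z = 47 (z = 37 + 10 = 47)
j(S) = 0
D(l) = -3 + l²
K(M, Y) = -M
a(C) = 0 (a(C) = 0² = 0)
1/(a(u) + K(z, D(-1))) = 1/(0 - 1*47) = 1/(0 - 47) = 1/(-47) = -1/47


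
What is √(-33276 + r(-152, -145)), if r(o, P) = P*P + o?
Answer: I*√12403 ≈ 111.37*I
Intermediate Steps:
r(o, P) = o + P² (r(o, P) = P² + o = o + P²)
√(-33276 + r(-152, -145)) = √(-33276 + (-152 + (-145)²)) = √(-33276 + (-152 + 21025)) = √(-33276 + 20873) = √(-12403) = I*√12403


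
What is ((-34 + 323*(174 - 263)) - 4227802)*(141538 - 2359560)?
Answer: 9441194738826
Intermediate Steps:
((-34 + 323*(174 - 263)) - 4227802)*(141538 - 2359560) = ((-34 + 323*(-89)) - 4227802)*(-2218022) = ((-34 - 28747) - 4227802)*(-2218022) = (-28781 - 4227802)*(-2218022) = -4256583*(-2218022) = 9441194738826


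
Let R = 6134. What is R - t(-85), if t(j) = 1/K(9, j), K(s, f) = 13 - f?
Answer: 601131/98 ≈ 6134.0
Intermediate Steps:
t(j) = 1/(13 - j)
R - t(-85) = 6134 - (-1)/(-13 - 85) = 6134 - (-1)/(-98) = 6134 - (-1)*(-1)/98 = 6134 - 1*1/98 = 6134 - 1/98 = 601131/98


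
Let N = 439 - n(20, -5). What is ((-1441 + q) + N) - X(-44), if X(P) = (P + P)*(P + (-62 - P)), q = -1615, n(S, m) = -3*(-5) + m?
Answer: -8083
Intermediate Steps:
n(S, m) = 15 + m
N = 429 (N = 439 - (15 - 5) = 439 - 1*10 = 439 - 10 = 429)
X(P) = -124*P (X(P) = (2*P)*(-62) = -124*P)
((-1441 + q) + N) - X(-44) = ((-1441 - 1615) + 429) - (-124)*(-44) = (-3056 + 429) - 1*5456 = -2627 - 5456 = -8083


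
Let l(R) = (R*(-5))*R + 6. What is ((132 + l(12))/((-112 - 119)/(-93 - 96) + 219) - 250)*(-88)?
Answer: 22032472/991 ≈ 22233.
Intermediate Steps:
l(R) = 6 - 5*R² (l(R) = (-5*R)*R + 6 = -5*R² + 6 = 6 - 5*R²)
((132 + l(12))/((-112 - 119)/(-93 - 96) + 219) - 250)*(-88) = ((132 + (6 - 5*12²))/((-112 - 119)/(-93 - 96) + 219) - 250)*(-88) = ((132 + (6 - 5*144))/(-231/(-189) + 219) - 250)*(-88) = ((132 + (6 - 720))/(-231*(-1/189) + 219) - 250)*(-88) = ((132 - 714)/(11/9 + 219) - 250)*(-88) = (-582/1982/9 - 250)*(-88) = (-582*9/1982 - 250)*(-88) = (-2619/991 - 250)*(-88) = -250369/991*(-88) = 22032472/991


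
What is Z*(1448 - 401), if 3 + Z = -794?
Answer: -834459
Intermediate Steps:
Z = -797 (Z = -3 - 794 = -797)
Z*(1448 - 401) = -797*(1448 - 401) = -797*1047 = -834459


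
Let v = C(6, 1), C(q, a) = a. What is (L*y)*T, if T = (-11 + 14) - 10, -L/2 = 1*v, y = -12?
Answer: -168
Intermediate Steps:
v = 1
L = -2 ≈ -2.0000
T = -7 (T = 3 - 10 = -7)
(L*y)*T = -2*(-12)*(-7) = 24*(-7) = -168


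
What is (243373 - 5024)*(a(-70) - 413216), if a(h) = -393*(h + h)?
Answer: -85375658404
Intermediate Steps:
a(h) = -786*h
(243373 - 5024)*(a(-70) - 413216) = (243373 - 5024)*(-786*(-70) - 413216) = 238349*(55020 - 413216) = 238349*(-358196) = -85375658404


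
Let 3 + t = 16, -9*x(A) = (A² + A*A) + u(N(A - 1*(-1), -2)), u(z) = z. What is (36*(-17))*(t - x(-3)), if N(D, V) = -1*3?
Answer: -8976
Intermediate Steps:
N(D, V) = -3
x(A) = ⅓ - 2*A²/9 (x(A) = -((A² + A*A) - 3)/9 = -((A² + A²) - 3)/9 = -(2*A² - 3)/9 = -(-3 + 2*A²)/9 = ⅓ - 2*A²/9)
t = 13 (t = -3 + 16 = 13)
(36*(-17))*(t - x(-3)) = (36*(-17))*(13 - (⅓ - 2/9*(-3)²)) = -612*(13 - (⅓ - 2/9*9)) = -612*(13 - (⅓ - 2)) = -612*(13 - 1*(-5/3)) = -612*(13 + 5/3) = -612*44/3 = -8976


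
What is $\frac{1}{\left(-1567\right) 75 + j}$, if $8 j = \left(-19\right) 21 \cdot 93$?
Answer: $- \frac{8}{977307} \approx -8.1858 \cdot 10^{-6}$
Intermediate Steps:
$j = - \frac{37107}{8}$ ($j = \frac{\left(-19\right) 21 \cdot 93}{8} = \frac{\left(-399\right) 93}{8} = \frac{1}{8} \left(-37107\right) = - \frac{37107}{8} \approx -4638.4$)
$\frac{1}{\left(-1567\right) 75 + j} = \frac{1}{\left(-1567\right) 75 - \frac{37107}{8}} = \frac{1}{-117525 - \frac{37107}{8}} = \frac{1}{- \frac{977307}{8}} = - \frac{8}{977307}$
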